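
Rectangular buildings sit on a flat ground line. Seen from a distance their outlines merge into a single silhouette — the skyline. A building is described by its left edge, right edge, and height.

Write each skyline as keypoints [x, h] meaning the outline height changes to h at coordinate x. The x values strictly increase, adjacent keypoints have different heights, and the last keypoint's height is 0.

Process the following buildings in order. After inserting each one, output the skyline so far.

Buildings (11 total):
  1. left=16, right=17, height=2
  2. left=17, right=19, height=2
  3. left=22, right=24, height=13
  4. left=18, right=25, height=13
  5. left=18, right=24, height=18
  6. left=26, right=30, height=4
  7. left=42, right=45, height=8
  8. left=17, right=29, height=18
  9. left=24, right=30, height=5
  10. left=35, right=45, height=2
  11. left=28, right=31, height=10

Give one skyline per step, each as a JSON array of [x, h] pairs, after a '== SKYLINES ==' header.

== SKYLINES ==
[[16,2],[17,0]]
[[16,2],[19,0]]
[[16,2],[19,0],[22,13],[24,0]]
[[16,2],[18,13],[25,0]]
[[16,2],[18,18],[24,13],[25,0]]
[[16,2],[18,18],[24,13],[25,0],[26,4],[30,0]]
[[16,2],[18,18],[24,13],[25,0],[26,4],[30,0],[42,8],[45,0]]
[[16,2],[17,18],[29,4],[30,0],[42,8],[45,0]]
[[16,2],[17,18],[29,5],[30,0],[42,8],[45,0]]
[[16,2],[17,18],[29,5],[30,0],[35,2],[42,8],[45,0]]
[[16,2],[17,18],[29,10],[31,0],[35,2],[42,8],[45,0]]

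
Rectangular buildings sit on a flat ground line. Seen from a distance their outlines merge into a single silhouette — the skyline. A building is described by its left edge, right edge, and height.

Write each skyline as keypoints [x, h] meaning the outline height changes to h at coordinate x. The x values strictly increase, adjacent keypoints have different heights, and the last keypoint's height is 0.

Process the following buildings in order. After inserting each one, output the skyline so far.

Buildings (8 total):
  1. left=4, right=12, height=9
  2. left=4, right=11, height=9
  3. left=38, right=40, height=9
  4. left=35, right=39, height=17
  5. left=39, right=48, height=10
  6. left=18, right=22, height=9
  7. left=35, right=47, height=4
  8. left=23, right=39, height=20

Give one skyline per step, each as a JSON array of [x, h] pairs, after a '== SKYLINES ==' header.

== SKYLINES ==
[[4,9],[12,0]]
[[4,9],[12,0]]
[[4,9],[12,0],[38,9],[40,0]]
[[4,9],[12,0],[35,17],[39,9],[40,0]]
[[4,9],[12,0],[35,17],[39,10],[48,0]]
[[4,9],[12,0],[18,9],[22,0],[35,17],[39,10],[48,0]]
[[4,9],[12,0],[18,9],[22,0],[35,17],[39,10],[48,0]]
[[4,9],[12,0],[18,9],[22,0],[23,20],[39,10],[48,0]]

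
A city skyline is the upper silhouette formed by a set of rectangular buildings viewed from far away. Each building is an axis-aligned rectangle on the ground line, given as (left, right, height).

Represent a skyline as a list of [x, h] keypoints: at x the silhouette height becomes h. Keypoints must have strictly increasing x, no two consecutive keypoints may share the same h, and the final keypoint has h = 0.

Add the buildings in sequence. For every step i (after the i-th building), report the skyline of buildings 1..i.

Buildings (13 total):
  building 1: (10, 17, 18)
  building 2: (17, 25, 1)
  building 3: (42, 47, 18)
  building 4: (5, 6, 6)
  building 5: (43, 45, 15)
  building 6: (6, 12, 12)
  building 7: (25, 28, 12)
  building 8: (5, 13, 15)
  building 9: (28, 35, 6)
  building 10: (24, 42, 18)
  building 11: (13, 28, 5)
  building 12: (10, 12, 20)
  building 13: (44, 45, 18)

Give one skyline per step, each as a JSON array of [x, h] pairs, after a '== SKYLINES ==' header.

== SKYLINES ==
[[10,18],[17,0]]
[[10,18],[17,1],[25,0]]
[[10,18],[17,1],[25,0],[42,18],[47,0]]
[[5,6],[6,0],[10,18],[17,1],[25,0],[42,18],[47,0]]
[[5,6],[6,0],[10,18],[17,1],[25,0],[42,18],[47,0]]
[[5,6],[6,12],[10,18],[17,1],[25,0],[42,18],[47,0]]
[[5,6],[6,12],[10,18],[17,1],[25,12],[28,0],[42,18],[47,0]]
[[5,15],[10,18],[17,1],[25,12],[28,0],[42,18],[47,0]]
[[5,15],[10,18],[17,1],[25,12],[28,6],[35,0],[42,18],[47,0]]
[[5,15],[10,18],[17,1],[24,18],[47,0]]
[[5,15],[10,18],[17,5],[24,18],[47,0]]
[[5,15],[10,20],[12,18],[17,5],[24,18],[47,0]]
[[5,15],[10,20],[12,18],[17,5],[24,18],[47,0]]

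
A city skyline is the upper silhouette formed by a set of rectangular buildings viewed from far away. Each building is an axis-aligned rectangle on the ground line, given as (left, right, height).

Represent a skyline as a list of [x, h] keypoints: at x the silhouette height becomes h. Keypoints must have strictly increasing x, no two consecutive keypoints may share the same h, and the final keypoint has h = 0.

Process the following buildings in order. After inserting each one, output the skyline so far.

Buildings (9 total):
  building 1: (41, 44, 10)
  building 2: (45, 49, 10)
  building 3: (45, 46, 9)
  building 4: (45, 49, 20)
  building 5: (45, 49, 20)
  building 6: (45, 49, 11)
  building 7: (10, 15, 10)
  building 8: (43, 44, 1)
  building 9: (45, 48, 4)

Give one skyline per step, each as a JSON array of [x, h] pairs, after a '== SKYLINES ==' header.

== SKYLINES ==
[[41,10],[44,0]]
[[41,10],[44,0],[45,10],[49,0]]
[[41,10],[44,0],[45,10],[49,0]]
[[41,10],[44,0],[45,20],[49,0]]
[[41,10],[44,0],[45,20],[49,0]]
[[41,10],[44,0],[45,20],[49,0]]
[[10,10],[15,0],[41,10],[44,0],[45,20],[49,0]]
[[10,10],[15,0],[41,10],[44,0],[45,20],[49,0]]
[[10,10],[15,0],[41,10],[44,0],[45,20],[49,0]]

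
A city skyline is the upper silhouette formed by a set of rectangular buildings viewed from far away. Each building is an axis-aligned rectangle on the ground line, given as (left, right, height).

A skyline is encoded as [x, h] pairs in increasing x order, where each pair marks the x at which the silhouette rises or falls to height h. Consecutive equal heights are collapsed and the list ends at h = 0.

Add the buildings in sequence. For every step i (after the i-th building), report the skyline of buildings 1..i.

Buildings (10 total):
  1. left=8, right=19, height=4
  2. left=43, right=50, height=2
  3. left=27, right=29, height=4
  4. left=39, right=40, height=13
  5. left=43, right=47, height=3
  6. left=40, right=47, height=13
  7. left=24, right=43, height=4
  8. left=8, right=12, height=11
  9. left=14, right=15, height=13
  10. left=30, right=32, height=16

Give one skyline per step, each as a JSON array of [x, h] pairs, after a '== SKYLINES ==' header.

== SKYLINES ==
[[8,4],[19,0]]
[[8,4],[19,0],[43,2],[50,0]]
[[8,4],[19,0],[27,4],[29,0],[43,2],[50,0]]
[[8,4],[19,0],[27,4],[29,0],[39,13],[40,0],[43,2],[50,0]]
[[8,4],[19,0],[27,4],[29,0],[39,13],[40,0],[43,3],[47,2],[50,0]]
[[8,4],[19,0],[27,4],[29,0],[39,13],[47,2],[50,0]]
[[8,4],[19,0],[24,4],[39,13],[47,2],[50,0]]
[[8,11],[12,4],[19,0],[24,4],[39,13],[47,2],[50,0]]
[[8,11],[12,4],[14,13],[15,4],[19,0],[24,4],[39,13],[47,2],[50,0]]
[[8,11],[12,4],[14,13],[15,4],[19,0],[24,4],[30,16],[32,4],[39,13],[47,2],[50,0]]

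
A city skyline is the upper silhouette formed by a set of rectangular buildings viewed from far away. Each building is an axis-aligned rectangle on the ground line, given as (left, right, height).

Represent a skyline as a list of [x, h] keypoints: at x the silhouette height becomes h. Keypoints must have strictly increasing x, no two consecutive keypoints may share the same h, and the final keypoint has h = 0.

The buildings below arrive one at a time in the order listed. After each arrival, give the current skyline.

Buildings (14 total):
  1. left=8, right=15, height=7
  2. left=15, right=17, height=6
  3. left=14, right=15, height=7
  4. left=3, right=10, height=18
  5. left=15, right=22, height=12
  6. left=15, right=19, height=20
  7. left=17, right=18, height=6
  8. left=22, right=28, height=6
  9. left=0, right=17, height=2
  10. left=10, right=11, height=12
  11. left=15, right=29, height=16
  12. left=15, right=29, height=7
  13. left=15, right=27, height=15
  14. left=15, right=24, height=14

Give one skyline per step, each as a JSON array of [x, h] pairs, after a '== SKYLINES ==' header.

== SKYLINES ==
[[8,7],[15,0]]
[[8,7],[15,6],[17,0]]
[[8,7],[15,6],[17,0]]
[[3,18],[10,7],[15,6],[17,0]]
[[3,18],[10,7],[15,12],[22,0]]
[[3,18],[10,7],[15,20],[19,12],[22,0]]
[[3,18],[10,7],[15,20],[19,12],[22,0]]
[[3,18],[10,7],[15,20],[19,12],[22,6],[28,0]]
[[0,2],[3,18],[10,7],[15,20],[19,12],[22,6],[28,0]]
[[0,2],[3,18],[10,12],[11,7],[15,20],[19,12],[22,6],[28,0]]
[[0,2],[3,18],[10,12],[11,7],[15,20],[19,16],[29,0]]
[[0,2],[3,18],[10,12],[11,7],[15,20],[19,16],[29,0]]
[[0,2],[3,18],[10,12],[11,7],[15,20],[19,16],[29,0]]
[[0,2],[3,18],[10,12],[11,7],[15,20],[19,16],[29,0]]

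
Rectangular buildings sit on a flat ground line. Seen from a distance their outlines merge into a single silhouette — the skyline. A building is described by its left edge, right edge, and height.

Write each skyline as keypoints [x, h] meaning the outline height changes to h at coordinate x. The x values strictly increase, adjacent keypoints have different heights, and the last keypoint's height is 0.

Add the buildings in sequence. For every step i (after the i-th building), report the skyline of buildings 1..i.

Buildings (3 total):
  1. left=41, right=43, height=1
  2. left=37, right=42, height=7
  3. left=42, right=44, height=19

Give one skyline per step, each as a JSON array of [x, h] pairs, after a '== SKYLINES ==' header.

== SKYLINES ==
[[41,1],[43,0]]
[[37,7],[42,1],[43,0]]
[[37,7],[42,19],[44,0]]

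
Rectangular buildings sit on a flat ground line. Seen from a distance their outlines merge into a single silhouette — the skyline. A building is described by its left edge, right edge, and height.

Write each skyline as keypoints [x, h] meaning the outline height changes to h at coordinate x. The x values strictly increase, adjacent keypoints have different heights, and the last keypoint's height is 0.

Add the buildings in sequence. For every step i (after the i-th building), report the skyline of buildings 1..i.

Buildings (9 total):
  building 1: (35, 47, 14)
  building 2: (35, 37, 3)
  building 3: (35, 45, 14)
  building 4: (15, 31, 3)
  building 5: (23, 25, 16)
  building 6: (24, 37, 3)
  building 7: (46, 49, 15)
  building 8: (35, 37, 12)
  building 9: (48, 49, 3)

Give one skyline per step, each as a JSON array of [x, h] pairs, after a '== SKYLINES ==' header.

== SKYLINES ==
[[35,14],[47,0]]
[[35,14],[47,0]]
[[35,14],[47,0]]
[[15,3],[31,0],[35,14],[47,0]]
[[15,3],[23,16],[25,3],[31,0],[35,14],[47,0]]
[[15,3],[23,16],[25,3],[35,14],[47,0]]
[[15,3],[23,16],[25,3],[35,14],[46,15],[49,0]]
[[15,3],[23,16],[25,3],[35,14],[46,15],[49,0]]
[[15,3],[23,16],[25,3],[35,14],[46,15],[49,0]]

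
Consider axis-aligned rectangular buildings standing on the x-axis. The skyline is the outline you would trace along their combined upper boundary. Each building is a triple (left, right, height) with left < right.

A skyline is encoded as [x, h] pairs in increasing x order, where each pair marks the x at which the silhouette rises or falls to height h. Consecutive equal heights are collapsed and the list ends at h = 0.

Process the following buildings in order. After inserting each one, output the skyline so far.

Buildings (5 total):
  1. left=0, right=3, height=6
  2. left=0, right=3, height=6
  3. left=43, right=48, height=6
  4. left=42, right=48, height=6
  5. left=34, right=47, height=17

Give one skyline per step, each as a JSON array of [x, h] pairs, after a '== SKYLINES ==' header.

== SKYLINES ==
[[0,6],[3,0]]
[[0,6],[3,0]]
[[0,6],[3,0],[43,6],[48,0]]
[[0,6],[3,0],[42,6],[48,0]]
[[0,6],[3,0],[34,17],[47,6],[48,0]]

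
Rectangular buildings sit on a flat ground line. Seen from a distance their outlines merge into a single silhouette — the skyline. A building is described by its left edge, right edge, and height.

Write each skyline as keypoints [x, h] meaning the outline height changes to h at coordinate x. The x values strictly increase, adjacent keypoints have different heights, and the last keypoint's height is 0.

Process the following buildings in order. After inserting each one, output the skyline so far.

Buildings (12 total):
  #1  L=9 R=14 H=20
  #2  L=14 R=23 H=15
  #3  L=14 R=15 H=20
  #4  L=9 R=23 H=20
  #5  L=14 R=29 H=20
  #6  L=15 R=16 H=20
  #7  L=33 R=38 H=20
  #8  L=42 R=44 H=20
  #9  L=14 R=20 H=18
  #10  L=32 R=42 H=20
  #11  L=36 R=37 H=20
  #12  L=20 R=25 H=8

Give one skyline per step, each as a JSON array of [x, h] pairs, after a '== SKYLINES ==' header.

== SKYLINES ==
[[9,20],[14,0]]
[[9,20],[14,15],[23,0]]
[[9,20],[15,15],[23,0]]
[[9,20],[23,0]]
[[9,20],[29,0]]
[[9,20],[29,0]]
[[9,20],[29,0],[33,20],[38,0]]
[[9,20],[29,0],[33,20],[38,0],[42,20],[44,0]]
[[9,20],[29,0],[33,20],[38,0],[42,20],[44,0]]
[[9,20],[29,0],[32,20],[44,0]]
[[9,20],[29,0],[32,20],[44,0]]
[[9,20],[29,0],[32,20],[44,0]]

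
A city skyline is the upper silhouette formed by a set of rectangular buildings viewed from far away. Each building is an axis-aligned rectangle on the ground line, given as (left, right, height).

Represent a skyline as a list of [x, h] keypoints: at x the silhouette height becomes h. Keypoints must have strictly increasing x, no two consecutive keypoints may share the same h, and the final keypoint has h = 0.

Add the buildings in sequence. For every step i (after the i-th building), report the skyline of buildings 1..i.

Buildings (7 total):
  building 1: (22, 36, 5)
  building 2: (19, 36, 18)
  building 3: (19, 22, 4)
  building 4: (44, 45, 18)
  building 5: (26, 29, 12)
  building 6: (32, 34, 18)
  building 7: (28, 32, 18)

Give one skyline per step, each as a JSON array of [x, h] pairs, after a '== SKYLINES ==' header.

== SKYLINES ==
[[22,5],[36,0]]
[[19,18],[36,0]]
[[19,18],[36,0]]
[[19,18],[36,0],[44,18],[45,0]]
[[19,18],[36,0],[44,18],[45,0]]
[[19,18],[36,0],[44,18],[45,0]]
[[19,18],[36,0],[44,18],[45,0]]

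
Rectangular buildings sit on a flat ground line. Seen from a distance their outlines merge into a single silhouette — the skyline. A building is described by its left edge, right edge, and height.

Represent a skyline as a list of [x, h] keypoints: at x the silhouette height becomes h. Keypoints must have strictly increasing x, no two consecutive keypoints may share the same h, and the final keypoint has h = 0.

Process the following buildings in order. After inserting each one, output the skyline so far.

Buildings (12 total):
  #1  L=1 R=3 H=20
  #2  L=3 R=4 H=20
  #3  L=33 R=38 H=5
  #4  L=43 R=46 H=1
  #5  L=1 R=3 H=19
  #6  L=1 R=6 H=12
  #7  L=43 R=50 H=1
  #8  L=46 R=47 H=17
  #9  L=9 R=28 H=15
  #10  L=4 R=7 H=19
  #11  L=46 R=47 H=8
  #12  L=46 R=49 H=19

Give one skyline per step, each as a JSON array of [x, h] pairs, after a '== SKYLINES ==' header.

== SKYLINES ==
[[1,20],[3,0]]
[[1,20],[4,0]]
[[1,20],[4,0],[33,5],[38,0]]
[[1,20],[4,0],[33,5],[38,0],[43,1],[46,0]]
[[1,20],[4,0],[33,5],[38,0],[43,1],[46,0]]
[[1,20],[4,12],[6,0],[33,5],[38,0],[43,1],[46,0]]
[[1,20],[4,12],[6,0],[33,5],[38,0],[43,1],[50,0]]
[[1,20],[4,12],[6,0],[33,5],[38,0],[43,1],[46,17],[47,1],[50,0]]
[[1,20],[4,12],[6,0],[9,15],[28,0],[33,5],[38,0],[43,1],[46,17],[47,1],[50,0]]
[[1,20],[4,19],[7,0],[9,15],[28,0],[33,5],[38,0],[43,1],[46,17],[47,1],[50,0]]
[[1,20],[4,19],[7,0],[9,15],[28,0],[33,5],[38,0],[43,1],[46,17],[47,1],[50,0]]
[[1,20],[4,19],[7,0],[9,15],[28,0],[33,5],[38,0],[43,1],[46,19],[49,1],[50,0]]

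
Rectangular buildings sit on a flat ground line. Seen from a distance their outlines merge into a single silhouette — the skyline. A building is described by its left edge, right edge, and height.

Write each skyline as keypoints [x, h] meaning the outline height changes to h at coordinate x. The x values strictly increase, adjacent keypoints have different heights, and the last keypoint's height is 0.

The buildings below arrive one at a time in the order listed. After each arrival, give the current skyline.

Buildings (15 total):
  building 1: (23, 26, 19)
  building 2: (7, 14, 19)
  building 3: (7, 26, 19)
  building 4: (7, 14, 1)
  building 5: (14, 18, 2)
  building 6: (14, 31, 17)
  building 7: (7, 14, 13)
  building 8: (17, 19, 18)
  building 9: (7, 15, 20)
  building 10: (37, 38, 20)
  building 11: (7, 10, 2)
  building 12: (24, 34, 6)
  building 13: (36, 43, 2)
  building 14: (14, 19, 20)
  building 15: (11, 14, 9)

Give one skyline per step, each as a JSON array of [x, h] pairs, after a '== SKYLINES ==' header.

== SKYLINES ==
[[23,19],[26,0]]
[[7,19],[14,0],[23,19],[26,0]]
[[7,19],[26,0]]
[[7,19],[26,0]]
[[7,19],[26,0]]
[[7,19],[26,17],[31,0]]
[[7,19],[26,17],[31,0]]
[[7,19],[26,17],[31,0]]
[[7,20],[15,19],[26,17],[31,0]]
[[7,20],[15,19],[26,17],[31,0],[37,20],[38,0]]
[[7,20],[15,19],[26,17],[31,0],[37,20],[38,0]]
[[7,20],[15,19],[26,17],[31,6],[34,0],[37,20],[38,0]]
[[7,20],[15,19],[26,17],[31,6],[34,0],[36,2],[37,20],[38,2],[43,0]]
[[7,20],[19,19],[26,17],[31,6],[34,0],[36,2],[37,20],[38,2],[43,0]]
[[7,20],[19,19],[26,17],[31,6],[34,0],[36,2],[37,20],[38,2],[43,0]]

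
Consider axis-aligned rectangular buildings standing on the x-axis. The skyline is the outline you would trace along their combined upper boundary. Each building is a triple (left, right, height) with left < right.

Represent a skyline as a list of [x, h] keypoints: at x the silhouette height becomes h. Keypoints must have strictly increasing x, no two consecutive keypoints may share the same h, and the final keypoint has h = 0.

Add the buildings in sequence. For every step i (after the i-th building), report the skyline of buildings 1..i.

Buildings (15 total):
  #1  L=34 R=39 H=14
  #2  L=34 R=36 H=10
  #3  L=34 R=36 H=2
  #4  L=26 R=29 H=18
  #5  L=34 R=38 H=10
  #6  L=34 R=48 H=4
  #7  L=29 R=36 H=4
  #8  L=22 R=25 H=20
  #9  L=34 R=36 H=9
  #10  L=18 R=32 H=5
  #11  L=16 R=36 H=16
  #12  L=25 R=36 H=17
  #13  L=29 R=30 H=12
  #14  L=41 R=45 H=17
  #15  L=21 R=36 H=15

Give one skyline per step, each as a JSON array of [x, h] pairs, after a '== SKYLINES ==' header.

== SKYLINES ==
[[34,14],[39,0]]
[[34,14],[39,0]]
[[34,14],[39,0]]
[[26,18],[29,0],[34,14],[39,0]]
[[26,18],[29,0],[34,14],[39,0]]
[[26,18],[29,0],[34,14],[39,4],[48,0]]
[[26,18],[29,4],[34,14],[39,4],[48,0]]
[[22,20],[25,0],[26,18],[29,4],[34,14],[39,4],[48,0]]
[[22,20],[25,0],[26,18],[29,4],[34,14],[39,4],[48,0]]
[[18,5],[22,20],[25,5],[26,18],[29,5],[32,4],[34,14],[39,4],[48,0]]
[[16,16],[22,20],[25,16],[26,18],[29,16],[36,14],[39,4],[48,0]]
[[16,16],[22,20],[25,17],[26,18],[29,17],[36,14],[39,4],[48,0]]
[[16,16],[22,20],[25,17],[26,18],[29,17],[36,14],[39,4],[48,0]]
[[16,16],[22,20],[25,17],[26,18],[29,17],[36,14],[39,4],[41,17],[45,4],[48,0]]
[[16,16],[22,20],[25,17],[26,18],[29,17],[36,14],[39,4],[41,17],[45,4],[48,0]]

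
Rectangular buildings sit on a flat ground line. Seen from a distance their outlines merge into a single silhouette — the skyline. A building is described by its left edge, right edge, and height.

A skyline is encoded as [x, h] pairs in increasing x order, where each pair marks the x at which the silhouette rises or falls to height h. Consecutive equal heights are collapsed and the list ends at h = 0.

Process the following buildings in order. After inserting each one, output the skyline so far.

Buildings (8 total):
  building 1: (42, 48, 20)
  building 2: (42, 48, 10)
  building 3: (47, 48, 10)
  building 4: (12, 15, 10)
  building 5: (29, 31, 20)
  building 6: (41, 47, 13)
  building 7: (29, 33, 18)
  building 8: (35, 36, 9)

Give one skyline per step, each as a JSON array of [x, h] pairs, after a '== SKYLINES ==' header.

== SKYLINES ==
[[42,20],[48,0]]
[[42,20],[48,0]]
[[42,20],[48,0]]
[[12,10],[15,0],[42,20],[48,0]]
[[12,10],[15,0],[29,20],[31,0],[42,20],[48,0]]
[[12,10],[15,0],[29,20],[31,0],[41,13],[42,20],[48,0]]
[[12,10],[15,0],[29,20],[31,18],[33,0],[41,13],[42,20],[48,0]]
[[12,10],[15,0],[29,20],[31,18],[33,0],[35,9],[36,0],[41,13],[42,20],[48,0]]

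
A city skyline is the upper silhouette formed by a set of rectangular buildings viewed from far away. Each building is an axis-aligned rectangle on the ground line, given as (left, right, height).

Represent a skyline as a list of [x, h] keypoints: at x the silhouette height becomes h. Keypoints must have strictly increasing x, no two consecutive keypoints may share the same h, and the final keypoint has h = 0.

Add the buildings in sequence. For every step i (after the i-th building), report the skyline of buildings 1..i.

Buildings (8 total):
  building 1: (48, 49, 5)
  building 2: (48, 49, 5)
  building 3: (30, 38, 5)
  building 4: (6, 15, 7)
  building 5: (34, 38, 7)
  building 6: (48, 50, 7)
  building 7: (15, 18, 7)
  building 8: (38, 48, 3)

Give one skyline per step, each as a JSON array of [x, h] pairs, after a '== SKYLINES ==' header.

== SKYLINES ==
[[48,5],[49,0]]
[[48,5],[49,0]]
[[30,5],[38,0],[48,5],[49,0]]
[[6,7],[15,0],[30,5],[38,0],[48,5],[49,0]]
[[6,7],[15,0],[30,5],[34,7],[38,0],[48,5],[49,0]]
[[6,7],[15,0],[30,5],[34,7],[38,0],[48,7],[50,0]]
[[6,7],[18,0],[30,5],[34,7],[38,0],[48,7],[50,0]]
[[6,7],[18,0],[30,5],[34,7],[38,3],[48,7],[50,0]]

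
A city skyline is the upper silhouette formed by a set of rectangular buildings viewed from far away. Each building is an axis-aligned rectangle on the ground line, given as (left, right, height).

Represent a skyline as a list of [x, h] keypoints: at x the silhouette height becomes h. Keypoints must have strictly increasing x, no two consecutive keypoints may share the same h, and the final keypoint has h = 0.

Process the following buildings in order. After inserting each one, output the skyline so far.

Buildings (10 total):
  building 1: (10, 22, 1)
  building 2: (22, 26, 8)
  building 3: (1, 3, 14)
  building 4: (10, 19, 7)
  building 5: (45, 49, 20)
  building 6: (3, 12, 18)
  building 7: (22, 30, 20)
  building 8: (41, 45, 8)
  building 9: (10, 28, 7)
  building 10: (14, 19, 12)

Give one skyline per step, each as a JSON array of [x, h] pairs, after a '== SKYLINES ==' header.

== SKYLINES ==
[[10,1],[22,0]]
[[10,1],[22,8],[26,0]]
[[1,14],[3,0],[10,1],[22,8],[26,0]]
[[1,14],[3,0],[10,7],[19,1],[22,8],[26,0]]
[[1,14],[3,0],[10,7],[19,1],[22,8],[26,0],[45,20],[49,0]]
[[1,14],[3,18],[12,7],[19,1],[22,8],[26,0],[45,20],[49,0]]
[[1,14],[3,18],[12,7],[19,1],[22,20],[30,0],[45,20],[49,0]]
[[1,14],[3,18],[12,7],[19,1],[22,20],[30,0],[41,8],[45,20],[49,0]]
[[1,14],[3,18],[12,7],[22,20],[30,0],[41,8],[45,20],[49,0]]
[[1,14],[3,18],[12,7],[14,12],[19,7],[22,20],[30,0],[41,8],[45,20],[49,0]]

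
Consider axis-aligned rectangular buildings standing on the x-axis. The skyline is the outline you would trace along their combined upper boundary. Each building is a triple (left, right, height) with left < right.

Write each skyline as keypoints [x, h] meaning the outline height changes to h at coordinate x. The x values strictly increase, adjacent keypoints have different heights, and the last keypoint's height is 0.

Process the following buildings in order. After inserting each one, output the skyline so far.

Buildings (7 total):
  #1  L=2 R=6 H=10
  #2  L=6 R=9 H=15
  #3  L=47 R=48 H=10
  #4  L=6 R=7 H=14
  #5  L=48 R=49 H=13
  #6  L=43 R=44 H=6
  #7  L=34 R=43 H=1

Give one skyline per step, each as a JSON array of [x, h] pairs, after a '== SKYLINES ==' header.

== SKYLINES ==
[[2,10],[6,0]]
[[2,10],[6,15],[9,0]]
[[2,10],[6,15],[9,0],[47,10],[48,0]]
[[2,10],[6,15],[9,0],[47,10],[48,0]]
[[2,10],[6,15],[9,0],[47,10],[48,13],[49,0]]
[[2,10],[6,15],[9,0],[43,6],[44,0],[47,10],[48,13],[49,0]]
[[2,10],[6,15],[9,0],[34,1],[43,6],[44,0],[47,10],[48,13],[49,0]]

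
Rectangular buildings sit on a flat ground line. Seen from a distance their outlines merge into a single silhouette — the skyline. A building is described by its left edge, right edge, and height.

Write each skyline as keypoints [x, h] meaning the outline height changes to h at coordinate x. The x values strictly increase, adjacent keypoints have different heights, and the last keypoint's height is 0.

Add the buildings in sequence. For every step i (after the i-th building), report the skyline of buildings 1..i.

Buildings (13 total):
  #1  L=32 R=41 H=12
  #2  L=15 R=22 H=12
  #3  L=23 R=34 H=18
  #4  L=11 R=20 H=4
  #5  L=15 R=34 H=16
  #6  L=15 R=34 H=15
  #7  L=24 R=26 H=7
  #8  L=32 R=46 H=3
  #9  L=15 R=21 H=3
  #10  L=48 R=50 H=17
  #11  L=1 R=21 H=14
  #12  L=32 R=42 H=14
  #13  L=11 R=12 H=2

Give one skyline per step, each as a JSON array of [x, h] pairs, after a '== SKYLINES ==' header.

== SKYLINES ==
[[32,12],[41,0]]
[[15,12],[22,0],[32,12],[41,0]]
[[15,12],[22,0],[23,18],[34,12],[41,0]]
[[11,4],[15,12],[22,0],[23,18],[34,12],[41,0]]
[[11,4],[15,16],[23,18],[34,12],[41,0]]
[[11,4],[15,16],[23,18],[34,12],[41,0]]
[[11,4],[15,16],[23,18],[34,12],[41,0]]
[[11,4],[15,16],[23,18],[34,12],[41,3],[46,0]]
[[11,4],[15,16],[23,18],[34,12],[41,3],[46,0]]
[[11,4],[15,16],[23,18],[34,12],[41,3],[46,0],[48,17],[50,0]]
[[1,14],[15,16],[23,18],[34,12],[41,3],[46,0],[48,17],[50,0]]
[[1,14],[15,16],[23,18],[34,14],[42,3],[46,0],[48,17],[50,0]]
[[1,14],[15,16],[23,18],[34,14],[42,3],[46,0],[48,17],[50,0]]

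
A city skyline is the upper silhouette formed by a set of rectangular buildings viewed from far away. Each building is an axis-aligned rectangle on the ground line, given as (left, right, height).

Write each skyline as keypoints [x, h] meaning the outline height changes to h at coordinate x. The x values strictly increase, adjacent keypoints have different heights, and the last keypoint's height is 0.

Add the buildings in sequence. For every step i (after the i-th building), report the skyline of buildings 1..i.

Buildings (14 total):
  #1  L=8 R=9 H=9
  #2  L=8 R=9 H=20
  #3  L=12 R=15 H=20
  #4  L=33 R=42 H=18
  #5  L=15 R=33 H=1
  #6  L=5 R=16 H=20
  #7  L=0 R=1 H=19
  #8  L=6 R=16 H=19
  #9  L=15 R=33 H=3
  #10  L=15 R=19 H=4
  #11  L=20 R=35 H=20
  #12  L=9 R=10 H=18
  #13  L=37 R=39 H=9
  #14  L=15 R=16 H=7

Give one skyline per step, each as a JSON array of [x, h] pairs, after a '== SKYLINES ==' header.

== SKYLINES ==
[[8,9],[9,0]]
[[8,20],[9,0]]
[[8,20],[9,0],[12,20],[15,0]]
[[8,20],[9,0],[12,20],[15,0],[33,18],[42,0]]
[[8,20],[9,0],[12,20],[15,1],[33,18],[42,0]]
[[5,20],[16,1],[33,18],[42,0]]
[[0,19],[1,0],[5,20],[16,1],[33,18],[42,0]]
[[0,19],[1,0],[5,20],[16,1],[33,18],[42,0]]
[[0,19],[1,0],[5,20],[16,3],[33,18],[42,0]]
[[0,19],[1,0],[5,20],[16,4],[19,3],[33,18],[42,0]]
[[0,19],[1,0],[5,20],[16,4],[19,3],[20,20],[35,18],[42,0]]
[[0,19],[1,0],[5,20],[16,4],[19,3],[20,20],[35,18],[42,0]]
[[0,19],[1,0],[5,20],[16,4],[19,3],[20,20],[35,18],[42,0]]
[[0,19],[1,0],[5,20],[16,4],[19,3],[20,20],[35,18],[42,0]]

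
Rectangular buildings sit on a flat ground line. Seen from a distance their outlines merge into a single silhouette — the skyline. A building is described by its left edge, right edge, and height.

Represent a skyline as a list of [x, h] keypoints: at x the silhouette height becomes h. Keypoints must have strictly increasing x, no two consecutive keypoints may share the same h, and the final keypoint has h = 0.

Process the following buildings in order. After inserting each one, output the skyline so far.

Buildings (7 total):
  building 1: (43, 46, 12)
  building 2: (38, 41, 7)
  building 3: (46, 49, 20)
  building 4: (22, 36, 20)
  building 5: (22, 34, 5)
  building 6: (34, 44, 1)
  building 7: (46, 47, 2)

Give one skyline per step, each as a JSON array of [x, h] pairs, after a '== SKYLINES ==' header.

== SKYLINES ==
[[43,12],[46,0]]
[[38,7],[41,0],[43,12],[46,0]]
[[38,7],[41,0],[43,12],[46,20],[49,0]]
[[22,20],[36,0],[38,7],[41,0],[43,12],[46,20],[49,0]]
[[22,20],[36,0],[38,7],[41,0],[43,12],[46,20],[49,0]]
[[22,20],[36,1],[38,7],[41,1],[43,12],[46,20],[49,0]]
[[22,20],[36,1],[38,7],[41,1],[43,12],[46,20],[49,0]]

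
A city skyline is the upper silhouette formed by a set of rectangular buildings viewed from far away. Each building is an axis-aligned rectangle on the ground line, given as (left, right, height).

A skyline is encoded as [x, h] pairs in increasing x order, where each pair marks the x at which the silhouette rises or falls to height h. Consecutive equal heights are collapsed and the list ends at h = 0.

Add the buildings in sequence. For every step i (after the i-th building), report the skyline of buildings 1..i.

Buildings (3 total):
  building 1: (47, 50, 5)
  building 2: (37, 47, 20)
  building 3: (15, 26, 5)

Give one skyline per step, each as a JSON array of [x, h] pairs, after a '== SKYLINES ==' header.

== SKYLINES ==
[[47,5],[50,0]]
[[37,20],[47,5],[50,0]]
[[15,5],[26,0],[37,20],[47,5],[50,0]]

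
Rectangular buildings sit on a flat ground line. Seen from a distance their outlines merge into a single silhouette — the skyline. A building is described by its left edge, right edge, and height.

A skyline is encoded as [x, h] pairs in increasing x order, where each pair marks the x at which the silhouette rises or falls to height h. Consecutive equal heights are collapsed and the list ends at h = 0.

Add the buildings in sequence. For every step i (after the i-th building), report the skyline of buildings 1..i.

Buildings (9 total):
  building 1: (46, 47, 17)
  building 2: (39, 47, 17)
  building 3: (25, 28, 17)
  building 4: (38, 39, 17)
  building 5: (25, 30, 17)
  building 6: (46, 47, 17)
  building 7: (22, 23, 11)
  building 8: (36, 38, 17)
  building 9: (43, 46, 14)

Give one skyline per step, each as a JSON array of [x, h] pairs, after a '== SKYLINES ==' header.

== SKYLINES ==
[[46,17],[47,0]]
[[39,17],[47,0]]
[[25,17],[28,0],[39,17],[47,0]]
[[25,17],[28,0],[38,17],[47,0]]
[[25,17],[30,0],[38,17],[47,0]]
[[25,17],[30,0],[38,17],[47,0]]
[[22,11],[23,0],[25,17],[30,0],[38,17],[47,0]]
[[22,11],[23,0],[25,17],[30,0],[36,17],[47,0]]
[[22,11],[23,0],[25,17],[30,0],[36,17],[47,0]]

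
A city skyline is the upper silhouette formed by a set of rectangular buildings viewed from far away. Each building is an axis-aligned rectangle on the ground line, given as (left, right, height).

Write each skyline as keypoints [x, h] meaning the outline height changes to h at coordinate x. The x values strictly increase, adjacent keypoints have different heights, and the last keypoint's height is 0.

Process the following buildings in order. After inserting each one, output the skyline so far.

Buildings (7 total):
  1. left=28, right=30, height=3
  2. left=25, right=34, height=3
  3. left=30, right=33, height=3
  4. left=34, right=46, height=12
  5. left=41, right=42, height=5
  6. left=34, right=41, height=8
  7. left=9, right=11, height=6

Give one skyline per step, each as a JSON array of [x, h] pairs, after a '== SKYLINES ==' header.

== SKYLINES ==
[[28,3],[30,0]]
[[25,3],[34,0]]
[[25,3],[34,0]]
[[25,3],[34,12],[46,0]]
[[25,3],[34,12],[46,0]]
[[25,3],[34,12],[46,0]]
[[9,6],[11,0],[25,3],[34,12],[46,0]]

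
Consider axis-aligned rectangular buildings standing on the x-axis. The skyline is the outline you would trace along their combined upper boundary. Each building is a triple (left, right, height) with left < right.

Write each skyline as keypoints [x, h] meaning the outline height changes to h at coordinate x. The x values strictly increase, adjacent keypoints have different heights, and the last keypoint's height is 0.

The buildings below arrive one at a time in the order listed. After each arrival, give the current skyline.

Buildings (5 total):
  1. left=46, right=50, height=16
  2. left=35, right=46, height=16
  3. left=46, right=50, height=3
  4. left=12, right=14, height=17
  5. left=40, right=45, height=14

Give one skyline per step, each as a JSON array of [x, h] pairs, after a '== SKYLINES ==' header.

== SKYLINES ==
[[46,16],[50,0]]
[[35,16],[50,0]]
[[35,16],[50,0]]
[[12,17],[14,0],[35,16],[50,0]]
[[12,17],[14,0],[35,16],[50,0]]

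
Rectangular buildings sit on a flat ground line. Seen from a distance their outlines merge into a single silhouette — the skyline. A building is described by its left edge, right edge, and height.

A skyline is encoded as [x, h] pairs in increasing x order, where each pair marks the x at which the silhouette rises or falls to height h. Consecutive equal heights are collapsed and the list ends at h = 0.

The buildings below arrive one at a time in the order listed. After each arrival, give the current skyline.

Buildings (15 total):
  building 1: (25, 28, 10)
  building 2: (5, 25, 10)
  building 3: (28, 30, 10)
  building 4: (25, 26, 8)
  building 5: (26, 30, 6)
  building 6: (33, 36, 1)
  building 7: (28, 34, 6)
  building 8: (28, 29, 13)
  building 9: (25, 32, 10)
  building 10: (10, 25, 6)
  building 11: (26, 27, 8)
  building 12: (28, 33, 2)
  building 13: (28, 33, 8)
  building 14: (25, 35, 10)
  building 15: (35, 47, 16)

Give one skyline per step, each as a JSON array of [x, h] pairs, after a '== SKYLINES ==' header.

== SKYLINES ==
[[25,10],[28,0]]
[[5,10],[28,0]]
[[5,10],[30,0]]
[[5,10],[30,0]]
[[5,10],[30,0]]
[[5,10],[30,0],[33,1],[36,0]]
[[5,10],[30,6],[34,1],[36,0]]
[[5,10],[28,13],[29,10],[30,6],[34,1],[36,0]]
[[5,10],[28,13],[29,10],[32,6],[34,1],[36,0]]
[[5,10],[28,13],[29,10],[32,6],[34,1],[36,0]]
[[5,10],[28,13],[29,10],[32,6],[34,1],[36,0]]
[[5,10],[28,13],[29,10],[32,6],[34,1],[36,0]]
[[5,10],[28,13],[29,10],[32,8],[33,6],[34,1],[36,0]]
[[5,10],[28,13],[29,10],[35,1],[36,0]]
[[5,10],[28,13],[29,10],[35,16],[47,0]]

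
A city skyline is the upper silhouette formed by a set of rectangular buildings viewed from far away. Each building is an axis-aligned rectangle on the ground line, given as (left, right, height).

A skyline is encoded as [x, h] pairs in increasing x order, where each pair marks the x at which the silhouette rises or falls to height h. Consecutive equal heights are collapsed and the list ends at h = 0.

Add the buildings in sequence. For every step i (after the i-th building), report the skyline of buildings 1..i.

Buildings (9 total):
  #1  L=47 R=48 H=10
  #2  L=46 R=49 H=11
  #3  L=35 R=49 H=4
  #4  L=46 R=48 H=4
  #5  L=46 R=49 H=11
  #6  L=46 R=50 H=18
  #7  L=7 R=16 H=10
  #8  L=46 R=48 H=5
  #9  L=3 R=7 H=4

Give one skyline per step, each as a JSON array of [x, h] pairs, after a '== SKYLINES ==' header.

== SKYLINES ==
[[47,10],[48,0]]
[[46,11],[49,0]]
[[35,4],[46,11],[49,0]]
[[35,4],[46,11],[49,0]]
[[35,4],[46,11],[49,0]]
[[35,4],[46,18],[50,0]]
[[7,10],[16,0],[35,4],[46,18],[50,0]]
[[7,10],[16,0],[35,4],[46,18],[50,0]]
[[3,4],[7,10],[16,0],[35,4],[46,18],[50,0]]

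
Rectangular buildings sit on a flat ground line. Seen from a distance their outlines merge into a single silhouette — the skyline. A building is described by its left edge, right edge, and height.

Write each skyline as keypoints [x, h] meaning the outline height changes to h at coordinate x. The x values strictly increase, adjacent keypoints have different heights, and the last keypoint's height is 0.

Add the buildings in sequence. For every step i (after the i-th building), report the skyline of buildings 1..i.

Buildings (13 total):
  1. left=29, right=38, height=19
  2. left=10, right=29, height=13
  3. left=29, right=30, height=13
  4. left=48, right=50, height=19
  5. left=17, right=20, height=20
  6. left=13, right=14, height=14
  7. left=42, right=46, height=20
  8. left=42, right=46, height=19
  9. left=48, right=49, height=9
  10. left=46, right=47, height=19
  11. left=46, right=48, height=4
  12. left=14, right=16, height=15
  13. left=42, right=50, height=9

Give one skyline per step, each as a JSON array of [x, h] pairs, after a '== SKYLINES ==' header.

== SKYLINES ==
[[29,19],[38,0]]
[[10,13],[29,19],[38,0]]
[[10,13],[29,19],[38,0]]
[[10,13],[29,19],[38,0],[48,19],[50,0]]
[[10,13],[17,20],[20,13],[29,19],[38,0],[48,19],[50,0]]
[[10,13],[13,14],[14,13],[17,20],[20,13],[29,19],[38,0],[48,19],[50,0]]
[[10,13],[13,14],[14,13],[17,20],[20,13],[29,19],[38,0],[42,20],[46,0],[48,19],[50,0]]
[[10,13],[13,14],[14,13],[17,20],[20,13],[29,19],[38,0],[42,20],[46,0],[48,19],[50,0]]
[[10,13],[13,14],[14,13],[17,20],[20,13],[29,19],[38,0],[42,20],[46,0],[48,19],[50,0]]
[[10,13],[13,14],[14,13],[17,20],[20,13],[29,19],[38,0],[42,20],[46,19],[47,0],[48,19],[50,0]]
[[10,13],[13,14],[14,13],[17,20],[20,13],[29,19],[38,0],[42,20],[46,19],[47,4],[48,19],[50,0]]
[[10,13],[13,14],[14,15],[16,13],[17,20],[20,13],[29,19],[38,0],[42,20],[46,19],[47,4],[48,19],[50,0]]
[[10,13],[13,14],[14,15],[16,13],[17,20],[20,13],[29,19],[38,0],[42,20],[46,19],[47,9],[48,19],[50,0]]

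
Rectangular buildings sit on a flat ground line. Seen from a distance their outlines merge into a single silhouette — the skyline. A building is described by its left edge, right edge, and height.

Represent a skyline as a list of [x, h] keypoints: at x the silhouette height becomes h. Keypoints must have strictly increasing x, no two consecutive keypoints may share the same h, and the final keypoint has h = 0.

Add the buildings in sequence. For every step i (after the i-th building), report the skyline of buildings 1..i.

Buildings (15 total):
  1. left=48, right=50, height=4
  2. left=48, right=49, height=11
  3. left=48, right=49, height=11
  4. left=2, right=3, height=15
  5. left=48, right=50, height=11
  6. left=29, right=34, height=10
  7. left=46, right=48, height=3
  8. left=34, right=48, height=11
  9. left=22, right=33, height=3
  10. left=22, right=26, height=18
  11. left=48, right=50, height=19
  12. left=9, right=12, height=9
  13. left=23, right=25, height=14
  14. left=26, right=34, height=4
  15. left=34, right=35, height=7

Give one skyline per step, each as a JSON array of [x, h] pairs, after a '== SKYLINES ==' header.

== SKYLINES ==
[[48,4],[50,0]]
[[48,11],[49,4],[50,0]]
[[48,11],[49,4],[50,0]]
[[2,15],[3,0],[48,11],[49,4],[50,0]]
[[2,15],[3,0],[48,11],[50,0]]
[[2,15],[3,0],[29,10],[34,0],[48,11],[50,0]]
[[2,15],[3,0],[29,10],[34,0],[46,3],[48,11],[50,0]]
[[2,15],[3,0],[29,10],[34,11],[50,0]]
[[2,15],[3,0],[22,3],[29,10],[34,11],[50,0]]
[[2,15],[3,0],[22,18],[26,3],[29,10],[34,11],[50,0]]
[[2,15],[3,0],[22,18],[26,3],[29,10],[34,11],[48,19],[50,0]]
[[2,15],[3,0],[9,9],[12,0],[22,18],[26,3],[29,10],[34,11],[48,19],[50,0]]
[[2,15],[3,0],[9,9],[12,0],[22,18],[26,3],[29,10],[34,11],[48,19],[50,0]]
[[2,15],[3,0],[9,9],[12,0],[22,18],[26,4],[29,10],[34,11],[48,19],[50,0]]
[[2,15],[3,0],[9,9],[12,0],[22,18],[26,4],[29,10],[34,11],[48,19],[50,0]]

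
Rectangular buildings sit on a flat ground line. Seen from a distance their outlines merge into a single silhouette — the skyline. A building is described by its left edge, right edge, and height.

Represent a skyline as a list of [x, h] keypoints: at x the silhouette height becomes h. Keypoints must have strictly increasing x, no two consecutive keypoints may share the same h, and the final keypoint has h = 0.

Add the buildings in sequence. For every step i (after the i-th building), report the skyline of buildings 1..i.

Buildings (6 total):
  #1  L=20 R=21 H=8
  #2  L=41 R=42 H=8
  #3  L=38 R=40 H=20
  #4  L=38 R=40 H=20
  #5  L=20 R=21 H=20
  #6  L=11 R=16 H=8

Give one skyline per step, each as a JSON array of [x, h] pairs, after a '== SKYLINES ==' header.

== SKYLINES ==
[[20,8],[21,0]]
[[20,8],[21,0],[41,8],[42,0]]
[[20,8],[21,0],[38,20],[40,0],[41,8],[42,0]]
[[20,8],[21,0],[38,20],[40,0],[41,8],[42,0]]
[[20,20],[21,0],[38,20],[40,0],[41,8],[42,0]]
[[11,8],[16,0],[20,20],[21,0],[38,20],[40,0],[41,8],[42,0]]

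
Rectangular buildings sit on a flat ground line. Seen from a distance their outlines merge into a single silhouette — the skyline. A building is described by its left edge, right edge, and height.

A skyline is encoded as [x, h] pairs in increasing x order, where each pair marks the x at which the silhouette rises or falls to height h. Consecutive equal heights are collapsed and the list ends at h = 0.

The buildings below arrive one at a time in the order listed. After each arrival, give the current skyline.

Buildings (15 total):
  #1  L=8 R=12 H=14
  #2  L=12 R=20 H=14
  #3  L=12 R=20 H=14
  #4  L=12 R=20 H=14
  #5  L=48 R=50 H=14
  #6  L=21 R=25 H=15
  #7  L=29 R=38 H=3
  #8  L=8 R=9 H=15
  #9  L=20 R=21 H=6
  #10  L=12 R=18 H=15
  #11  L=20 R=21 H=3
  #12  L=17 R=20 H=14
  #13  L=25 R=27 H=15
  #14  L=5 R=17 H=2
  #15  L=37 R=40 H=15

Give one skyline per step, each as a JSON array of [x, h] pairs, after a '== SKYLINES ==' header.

== SKYLINES ==
[[8,14],[12,0]]
[[8,14],[20,0]]
[[8,14],[20,0]]
[[8,14],[20,0]]
[[8,14],[20,0],[48,14],[50,0]]
[[8,14],[20,0],[21,15],[25,0],[48,14],[50,0]]
[[8,14],[20,0],[21,15],[25,0],[29,3],[38,0],[48,14],[50,0]]
[[8,15],[9,14],[20,0],[21,15],[25,0],[29,3],[38,0],[48,14],[50,0]]
[[8,15],[9,14],[20,6],[21,15],[25,0],[29,3],[38,0],[48,14],[50,0]]
[[8,15],[9,14],[12,15],[18,14],[20,6],[21,15],[25,0],[29,3],[38,0],[48,14],[50,0]]
[[8,15],[9,14],[12,15],[18,14],[20,6],[21,15],[25,0],[29,3],[38,0],[48,14],[50,0]]
[[8,15],[9,14],[12,15],[18,14],[20,6],[21,15],[25,0],[29,3],[38,0],[48,14],[50,0]]
[[8,15],[9,14],[12,15],[18,14],[20,6],[21,15],[27,0],[29,3],[38,0],[48,14],[50,0]]
[[5,2],[8,15],[9,14],[12,15],[18,14],[20,6],[21,15],[27,0],[29,3],[38,0],[48,14],[50,0]]
[[5,2],[8,15],[9,14],[12,15],[18,14],[20,6],[21,15],[27,0],[29,3],[37,15],[40,0],[48,14],[50,0]]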